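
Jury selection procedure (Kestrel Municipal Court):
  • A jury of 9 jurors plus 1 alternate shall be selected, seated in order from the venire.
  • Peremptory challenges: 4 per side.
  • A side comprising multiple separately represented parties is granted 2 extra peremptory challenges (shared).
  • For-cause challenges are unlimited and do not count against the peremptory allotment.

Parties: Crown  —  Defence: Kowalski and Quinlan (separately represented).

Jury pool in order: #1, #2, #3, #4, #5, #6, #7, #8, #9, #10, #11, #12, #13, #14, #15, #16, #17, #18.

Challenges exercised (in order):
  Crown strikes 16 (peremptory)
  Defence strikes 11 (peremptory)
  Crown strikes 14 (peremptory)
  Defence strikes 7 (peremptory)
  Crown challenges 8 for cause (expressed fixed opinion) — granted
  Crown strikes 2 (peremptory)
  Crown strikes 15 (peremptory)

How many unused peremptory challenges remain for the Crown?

0

Crown allotment: 4.
Crown peremptories used: #16, #14, #2, #15 — 4 (the for-cause on #8 doesn't count).
Remaining: 4 − 4 = 0.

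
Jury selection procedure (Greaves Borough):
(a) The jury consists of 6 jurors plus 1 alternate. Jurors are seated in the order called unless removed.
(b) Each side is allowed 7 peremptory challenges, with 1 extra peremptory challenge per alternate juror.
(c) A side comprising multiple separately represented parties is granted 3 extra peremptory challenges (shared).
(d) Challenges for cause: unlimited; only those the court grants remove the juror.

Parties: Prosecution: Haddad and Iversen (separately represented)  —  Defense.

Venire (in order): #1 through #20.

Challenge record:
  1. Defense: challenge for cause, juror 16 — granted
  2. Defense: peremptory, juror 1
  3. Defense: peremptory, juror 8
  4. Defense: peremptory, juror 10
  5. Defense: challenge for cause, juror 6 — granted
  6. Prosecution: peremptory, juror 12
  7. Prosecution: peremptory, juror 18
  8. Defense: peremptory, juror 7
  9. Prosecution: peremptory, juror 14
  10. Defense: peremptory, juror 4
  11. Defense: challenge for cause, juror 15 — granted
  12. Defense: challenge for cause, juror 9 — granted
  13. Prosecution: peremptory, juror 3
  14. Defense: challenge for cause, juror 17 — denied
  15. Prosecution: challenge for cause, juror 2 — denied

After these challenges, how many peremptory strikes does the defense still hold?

3

Defense allotment: 7 base + 1 × 1 alternate = 8.
Defense peremptories used: #1, #8, #10, #7, #4 — 5 (for-cause on #16, #6, #15, #9, #17 don't count).
Remaining: 8 − 5 = 3.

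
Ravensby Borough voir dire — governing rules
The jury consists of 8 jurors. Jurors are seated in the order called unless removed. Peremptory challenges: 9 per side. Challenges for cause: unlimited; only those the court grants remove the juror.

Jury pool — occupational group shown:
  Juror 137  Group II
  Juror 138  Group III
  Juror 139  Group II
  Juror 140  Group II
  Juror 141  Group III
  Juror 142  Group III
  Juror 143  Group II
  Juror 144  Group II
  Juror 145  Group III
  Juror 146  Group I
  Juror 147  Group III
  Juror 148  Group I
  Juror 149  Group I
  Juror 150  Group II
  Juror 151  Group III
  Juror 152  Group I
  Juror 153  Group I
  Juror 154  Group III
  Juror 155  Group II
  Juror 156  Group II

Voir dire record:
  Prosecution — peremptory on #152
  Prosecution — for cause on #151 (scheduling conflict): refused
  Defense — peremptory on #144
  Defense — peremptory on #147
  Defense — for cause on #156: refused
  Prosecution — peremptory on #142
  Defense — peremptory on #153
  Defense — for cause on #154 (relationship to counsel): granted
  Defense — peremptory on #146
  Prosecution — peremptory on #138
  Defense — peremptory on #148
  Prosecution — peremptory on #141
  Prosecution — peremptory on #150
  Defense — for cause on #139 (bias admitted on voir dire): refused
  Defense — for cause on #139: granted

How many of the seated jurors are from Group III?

Removed: #138, #139, #141, #142, #144, #146, #147, #148, #150, #152, #153, #154.
Seated jurors 1–8: #137, #140, #143, #145, #149, #151, #155, #156.
Of those, in Group III: #145, #151 → 2.

2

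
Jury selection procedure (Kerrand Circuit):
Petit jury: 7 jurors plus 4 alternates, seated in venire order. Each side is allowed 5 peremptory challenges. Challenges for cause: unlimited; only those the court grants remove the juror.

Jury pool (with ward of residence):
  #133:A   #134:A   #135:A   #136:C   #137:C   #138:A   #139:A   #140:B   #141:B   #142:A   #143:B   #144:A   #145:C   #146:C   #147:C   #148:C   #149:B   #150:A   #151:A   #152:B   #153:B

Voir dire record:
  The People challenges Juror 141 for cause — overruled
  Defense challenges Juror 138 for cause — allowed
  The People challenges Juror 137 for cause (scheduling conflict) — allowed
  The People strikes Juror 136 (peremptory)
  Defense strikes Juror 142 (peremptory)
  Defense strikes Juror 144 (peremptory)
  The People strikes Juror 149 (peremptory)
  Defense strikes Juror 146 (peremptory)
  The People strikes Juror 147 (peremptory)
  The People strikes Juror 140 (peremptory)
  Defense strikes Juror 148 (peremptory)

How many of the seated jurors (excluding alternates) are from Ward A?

4

Removed: #136, #137, #138, #140, #142, #144, #146, #147, #148, #149.
Seated jurors 1–7: #133, #134, #135, #139, #141, #143, #145 (alternates #150, #151, #152, #153 not counted).
Of those, in Ward A: #133, #134, #135, #139 → 4.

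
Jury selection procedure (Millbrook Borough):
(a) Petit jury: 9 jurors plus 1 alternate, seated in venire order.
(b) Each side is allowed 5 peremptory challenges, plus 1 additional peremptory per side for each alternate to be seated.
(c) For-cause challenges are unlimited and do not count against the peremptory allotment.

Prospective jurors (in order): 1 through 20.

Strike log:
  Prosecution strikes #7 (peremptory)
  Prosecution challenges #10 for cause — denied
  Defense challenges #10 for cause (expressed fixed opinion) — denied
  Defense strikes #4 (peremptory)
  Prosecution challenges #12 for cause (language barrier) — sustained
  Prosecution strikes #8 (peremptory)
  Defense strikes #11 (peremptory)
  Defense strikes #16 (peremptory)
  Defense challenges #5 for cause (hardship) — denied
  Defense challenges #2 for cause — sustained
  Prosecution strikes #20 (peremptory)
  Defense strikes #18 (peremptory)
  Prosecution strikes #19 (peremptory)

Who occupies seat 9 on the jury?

15

Removed: #2, #4, #7, #8, #11, #12, #16, #18, #19, #20. (#5, #10 stay — for-cause denied.)
Filling seats in venire order through position 9: #1, #3, #5, #6, #9, #10, #13, #14, #15.
So seat 9 is #15.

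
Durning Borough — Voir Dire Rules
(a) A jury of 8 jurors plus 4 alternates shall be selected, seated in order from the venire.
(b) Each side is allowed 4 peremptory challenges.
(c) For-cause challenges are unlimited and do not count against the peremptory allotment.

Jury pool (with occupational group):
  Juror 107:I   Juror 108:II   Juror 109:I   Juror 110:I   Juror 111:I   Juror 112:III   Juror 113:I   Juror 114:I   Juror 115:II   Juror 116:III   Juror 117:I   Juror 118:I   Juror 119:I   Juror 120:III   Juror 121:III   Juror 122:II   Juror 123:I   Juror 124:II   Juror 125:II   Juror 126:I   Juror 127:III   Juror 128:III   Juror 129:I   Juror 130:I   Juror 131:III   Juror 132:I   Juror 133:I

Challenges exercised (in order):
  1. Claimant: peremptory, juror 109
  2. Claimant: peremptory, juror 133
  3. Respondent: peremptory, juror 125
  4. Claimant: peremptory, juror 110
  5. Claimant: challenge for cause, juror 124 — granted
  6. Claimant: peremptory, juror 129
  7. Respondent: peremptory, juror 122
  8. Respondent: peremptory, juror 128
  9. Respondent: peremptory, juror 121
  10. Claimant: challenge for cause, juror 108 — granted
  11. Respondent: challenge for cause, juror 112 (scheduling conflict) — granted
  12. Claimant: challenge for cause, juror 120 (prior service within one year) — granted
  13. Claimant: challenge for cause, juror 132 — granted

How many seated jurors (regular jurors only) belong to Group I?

6

Removed: #108, #109, #110, #112, #120, #121, #122, #124, #125, #128, #129, #132, #133.
Seated jurors 1–8: #107, #111, #113, #114, #115, #116, #117, #118 (alternates #119, #123, #126, #127 not counted).
Of those, in Group I: #107, #111, #113, #114, #117, #118 → 6.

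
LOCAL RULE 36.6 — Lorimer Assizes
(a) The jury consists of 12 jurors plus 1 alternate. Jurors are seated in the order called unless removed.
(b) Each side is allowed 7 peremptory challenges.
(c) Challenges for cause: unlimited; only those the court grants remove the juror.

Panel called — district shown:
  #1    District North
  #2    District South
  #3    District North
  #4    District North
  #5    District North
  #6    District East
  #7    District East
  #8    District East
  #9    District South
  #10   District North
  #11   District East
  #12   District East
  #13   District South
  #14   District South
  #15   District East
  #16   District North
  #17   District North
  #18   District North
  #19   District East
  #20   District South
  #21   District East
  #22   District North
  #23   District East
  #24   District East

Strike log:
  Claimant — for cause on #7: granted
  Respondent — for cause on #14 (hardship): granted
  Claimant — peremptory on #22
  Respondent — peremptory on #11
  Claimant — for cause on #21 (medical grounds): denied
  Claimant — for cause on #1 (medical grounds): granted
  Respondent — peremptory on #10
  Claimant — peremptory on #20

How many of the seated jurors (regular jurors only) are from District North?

5

Removed: #1, #7, #10, #11, #14, #20, #22.
Seated jurors 1–12: #2, #3, #4, #5, #6, #8, #9, #12, #13, #15, #16, #17 (alternates #18 not counted).
Of those, in District North: #3, #4, #5, #16, #17 → 5.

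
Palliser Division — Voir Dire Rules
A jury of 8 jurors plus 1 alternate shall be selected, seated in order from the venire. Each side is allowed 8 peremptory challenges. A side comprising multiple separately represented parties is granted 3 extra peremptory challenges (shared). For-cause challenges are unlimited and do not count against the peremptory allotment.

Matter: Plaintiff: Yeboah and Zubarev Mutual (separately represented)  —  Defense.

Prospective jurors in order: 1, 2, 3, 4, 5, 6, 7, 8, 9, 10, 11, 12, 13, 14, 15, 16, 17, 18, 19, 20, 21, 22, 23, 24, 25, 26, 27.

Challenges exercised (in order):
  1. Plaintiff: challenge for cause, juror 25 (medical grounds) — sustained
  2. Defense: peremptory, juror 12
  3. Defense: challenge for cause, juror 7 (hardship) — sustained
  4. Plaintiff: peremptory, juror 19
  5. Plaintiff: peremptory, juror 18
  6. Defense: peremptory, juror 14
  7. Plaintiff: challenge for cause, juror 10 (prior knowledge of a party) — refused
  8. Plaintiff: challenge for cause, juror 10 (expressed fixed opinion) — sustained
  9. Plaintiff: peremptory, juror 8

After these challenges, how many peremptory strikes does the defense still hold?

6

Defense allotment: 8.
Defense peremptories used: #12, #14 — 2 (the for-cause on #7 doesn't count).
Remaining: 8 − 2 = 6.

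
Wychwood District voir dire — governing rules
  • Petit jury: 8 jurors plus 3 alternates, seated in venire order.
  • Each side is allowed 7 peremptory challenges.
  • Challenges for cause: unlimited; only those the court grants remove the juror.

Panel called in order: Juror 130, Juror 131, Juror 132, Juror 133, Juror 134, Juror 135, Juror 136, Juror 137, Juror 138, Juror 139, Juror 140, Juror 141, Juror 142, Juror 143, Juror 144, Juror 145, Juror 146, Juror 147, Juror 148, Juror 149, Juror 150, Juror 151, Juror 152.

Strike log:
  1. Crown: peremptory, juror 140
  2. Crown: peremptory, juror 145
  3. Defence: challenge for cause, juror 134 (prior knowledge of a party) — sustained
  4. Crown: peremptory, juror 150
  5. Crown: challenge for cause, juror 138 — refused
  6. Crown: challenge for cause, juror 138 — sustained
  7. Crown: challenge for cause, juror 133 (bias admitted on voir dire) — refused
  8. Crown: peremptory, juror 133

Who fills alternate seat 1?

Removed: #133, #134, #138, #140, #145, #150.
Filling seats in venire order through position 9: #130, #131, #132, #135, #136, #137, #139, #141, #142.
So alternate 1 is #142.

142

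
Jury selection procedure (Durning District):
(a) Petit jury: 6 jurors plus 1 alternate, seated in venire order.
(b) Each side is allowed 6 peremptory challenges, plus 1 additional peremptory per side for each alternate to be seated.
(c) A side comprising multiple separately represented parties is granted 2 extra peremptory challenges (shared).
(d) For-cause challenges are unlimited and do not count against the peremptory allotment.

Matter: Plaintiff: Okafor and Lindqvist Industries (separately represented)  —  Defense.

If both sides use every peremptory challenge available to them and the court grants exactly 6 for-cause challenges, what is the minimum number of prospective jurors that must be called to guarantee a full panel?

29

Seats to fill: 6 + 1 alternates = 7.
Peremptories — Plaintiff: 6 + 1×1 + 2 = 9; Defense: 6 + 1×1 = 7; total 16.
For-cause removals: 6.
Minimum venire: 7 + 16 + 6 = 29.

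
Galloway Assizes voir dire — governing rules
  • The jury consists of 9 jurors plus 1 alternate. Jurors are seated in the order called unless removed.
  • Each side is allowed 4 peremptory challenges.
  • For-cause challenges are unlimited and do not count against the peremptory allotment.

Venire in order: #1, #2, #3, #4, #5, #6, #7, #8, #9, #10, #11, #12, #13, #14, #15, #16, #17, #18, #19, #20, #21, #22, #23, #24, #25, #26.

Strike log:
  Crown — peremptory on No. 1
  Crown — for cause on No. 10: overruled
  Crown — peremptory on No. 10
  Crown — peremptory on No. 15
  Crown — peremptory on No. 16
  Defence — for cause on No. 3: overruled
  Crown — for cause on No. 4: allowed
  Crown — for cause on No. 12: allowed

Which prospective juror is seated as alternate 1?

Removed: #1, #4, #10, #12, #15, #16. (#3 stays — for-cause denied.)
Seating in order: seats 1–9 → #2, #3, #5, #6, #7, #8, #9, #11, #13; alternates → #14.
So alternate 1 is #14.

14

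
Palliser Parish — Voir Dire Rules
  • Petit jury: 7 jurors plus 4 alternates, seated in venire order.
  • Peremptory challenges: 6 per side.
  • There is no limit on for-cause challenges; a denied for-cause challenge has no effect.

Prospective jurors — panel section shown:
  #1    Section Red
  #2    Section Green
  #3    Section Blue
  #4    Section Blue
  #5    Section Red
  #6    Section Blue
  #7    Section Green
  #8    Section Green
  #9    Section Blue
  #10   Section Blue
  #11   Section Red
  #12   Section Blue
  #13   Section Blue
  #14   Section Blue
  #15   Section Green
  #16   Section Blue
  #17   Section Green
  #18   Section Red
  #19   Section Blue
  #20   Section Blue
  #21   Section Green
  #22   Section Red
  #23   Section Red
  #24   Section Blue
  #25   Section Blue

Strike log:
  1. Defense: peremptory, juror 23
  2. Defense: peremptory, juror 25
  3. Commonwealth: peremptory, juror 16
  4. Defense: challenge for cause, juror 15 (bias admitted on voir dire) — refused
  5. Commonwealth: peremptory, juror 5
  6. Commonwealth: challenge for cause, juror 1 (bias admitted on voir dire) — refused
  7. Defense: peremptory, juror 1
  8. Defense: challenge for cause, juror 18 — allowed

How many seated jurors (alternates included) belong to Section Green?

Removed: #1, #5, #16, #18, #23, #25.
Seated (11 incl. alternates): #2, #3, #4, #6, #7, #8, #9, #10, #11, #12, #13.
Of those, in Section Green: #2, #7, #8 → 3.

3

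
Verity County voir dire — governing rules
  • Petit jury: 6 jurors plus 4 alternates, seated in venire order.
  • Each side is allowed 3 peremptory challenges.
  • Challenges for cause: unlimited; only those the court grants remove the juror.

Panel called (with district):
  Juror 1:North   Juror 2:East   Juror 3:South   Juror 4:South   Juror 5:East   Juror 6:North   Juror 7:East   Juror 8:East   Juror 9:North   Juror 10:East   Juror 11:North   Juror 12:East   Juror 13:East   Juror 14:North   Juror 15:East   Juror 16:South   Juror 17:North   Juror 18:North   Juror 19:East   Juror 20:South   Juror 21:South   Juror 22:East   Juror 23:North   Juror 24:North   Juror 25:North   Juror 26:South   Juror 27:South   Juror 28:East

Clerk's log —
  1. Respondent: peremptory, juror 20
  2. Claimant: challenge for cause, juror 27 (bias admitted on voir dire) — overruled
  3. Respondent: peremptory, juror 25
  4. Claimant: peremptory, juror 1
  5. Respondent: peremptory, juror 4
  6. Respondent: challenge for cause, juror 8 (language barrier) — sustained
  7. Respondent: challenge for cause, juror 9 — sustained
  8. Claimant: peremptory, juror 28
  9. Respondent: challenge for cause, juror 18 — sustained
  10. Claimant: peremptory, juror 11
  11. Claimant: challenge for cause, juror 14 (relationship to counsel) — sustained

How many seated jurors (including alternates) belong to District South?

2

Removed: #1, #4, #8, #9, #11, #14, #18, #20, #25, #28.
Seated (10 incl. alternates): #2, #3, #5, #6, #7, #10, #12, #13, #15, #16.
Of those, in District South: #3, #16 → 2.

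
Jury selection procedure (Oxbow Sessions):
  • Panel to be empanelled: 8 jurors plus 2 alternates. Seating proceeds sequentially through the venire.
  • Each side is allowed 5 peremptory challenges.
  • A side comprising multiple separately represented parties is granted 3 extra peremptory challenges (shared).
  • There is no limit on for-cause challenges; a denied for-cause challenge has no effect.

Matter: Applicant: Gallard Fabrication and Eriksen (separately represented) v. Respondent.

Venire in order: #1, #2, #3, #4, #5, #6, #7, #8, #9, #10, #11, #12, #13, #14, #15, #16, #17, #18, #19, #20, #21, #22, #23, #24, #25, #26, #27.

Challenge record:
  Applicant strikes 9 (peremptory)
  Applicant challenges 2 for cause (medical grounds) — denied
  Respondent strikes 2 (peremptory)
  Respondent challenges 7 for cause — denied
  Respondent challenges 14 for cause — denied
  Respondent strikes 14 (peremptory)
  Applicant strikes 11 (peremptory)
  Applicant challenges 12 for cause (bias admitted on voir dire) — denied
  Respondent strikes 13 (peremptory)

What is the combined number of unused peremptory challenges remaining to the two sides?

Applicant allotment: 5 base + 3 multi-party = 8. Respondent allotment: 5.
Applicant peremptories used: #9, #11 — 2 (for-cause on #2, #12 don't count).
Respondent peremptories used: #2, #14, #13 — 3 (for-cause on #7, #14 don't count).
Remaining: (8 − 2) + (5 − 3) = 8.

8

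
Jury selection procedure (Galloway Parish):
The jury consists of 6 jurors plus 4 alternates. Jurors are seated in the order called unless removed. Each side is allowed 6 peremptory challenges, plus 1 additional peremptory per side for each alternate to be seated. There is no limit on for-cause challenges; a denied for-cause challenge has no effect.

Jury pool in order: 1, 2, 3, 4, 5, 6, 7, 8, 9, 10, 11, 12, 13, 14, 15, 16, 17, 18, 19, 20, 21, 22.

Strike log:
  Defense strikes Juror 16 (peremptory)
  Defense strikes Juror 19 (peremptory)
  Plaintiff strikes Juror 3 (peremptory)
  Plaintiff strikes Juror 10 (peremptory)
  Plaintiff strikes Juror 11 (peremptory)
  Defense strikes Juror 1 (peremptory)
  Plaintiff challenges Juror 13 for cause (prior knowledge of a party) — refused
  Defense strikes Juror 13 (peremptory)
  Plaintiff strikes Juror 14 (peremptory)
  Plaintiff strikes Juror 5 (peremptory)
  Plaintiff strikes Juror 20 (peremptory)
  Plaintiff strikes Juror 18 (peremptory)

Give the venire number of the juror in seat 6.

Removed: #1, #3, #5, #10, #11, #13, #14, #16, #18, #19, #20.
Seating in order: seats 1–6 → #2, #4, #6, #7, #8, #9; alternates → #12, #15, #17, #21.
So seat 6 is #9.

9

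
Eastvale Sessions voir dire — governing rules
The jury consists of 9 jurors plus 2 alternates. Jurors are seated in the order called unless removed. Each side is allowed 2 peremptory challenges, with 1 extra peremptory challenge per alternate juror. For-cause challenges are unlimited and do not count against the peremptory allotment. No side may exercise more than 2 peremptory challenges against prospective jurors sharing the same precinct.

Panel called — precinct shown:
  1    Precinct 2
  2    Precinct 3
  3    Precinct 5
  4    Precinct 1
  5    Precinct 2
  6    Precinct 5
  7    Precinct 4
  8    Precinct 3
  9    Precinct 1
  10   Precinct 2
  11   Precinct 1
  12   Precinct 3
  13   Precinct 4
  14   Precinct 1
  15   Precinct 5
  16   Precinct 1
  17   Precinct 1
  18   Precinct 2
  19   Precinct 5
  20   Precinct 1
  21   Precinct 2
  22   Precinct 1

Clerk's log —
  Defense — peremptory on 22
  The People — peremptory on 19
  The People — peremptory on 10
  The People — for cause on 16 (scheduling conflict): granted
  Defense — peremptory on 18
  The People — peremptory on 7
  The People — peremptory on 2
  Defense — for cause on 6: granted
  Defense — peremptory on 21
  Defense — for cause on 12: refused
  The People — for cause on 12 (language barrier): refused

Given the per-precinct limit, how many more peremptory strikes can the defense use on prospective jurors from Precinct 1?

1

Defense peremptories so far: #22, #18, #21 — 3 of 4 used, 1 left overall.
Against Precinct 1: #22 — 1 used; per-precinct cap 2 leaves 1.
Binding limit: min(1, 1) = 1.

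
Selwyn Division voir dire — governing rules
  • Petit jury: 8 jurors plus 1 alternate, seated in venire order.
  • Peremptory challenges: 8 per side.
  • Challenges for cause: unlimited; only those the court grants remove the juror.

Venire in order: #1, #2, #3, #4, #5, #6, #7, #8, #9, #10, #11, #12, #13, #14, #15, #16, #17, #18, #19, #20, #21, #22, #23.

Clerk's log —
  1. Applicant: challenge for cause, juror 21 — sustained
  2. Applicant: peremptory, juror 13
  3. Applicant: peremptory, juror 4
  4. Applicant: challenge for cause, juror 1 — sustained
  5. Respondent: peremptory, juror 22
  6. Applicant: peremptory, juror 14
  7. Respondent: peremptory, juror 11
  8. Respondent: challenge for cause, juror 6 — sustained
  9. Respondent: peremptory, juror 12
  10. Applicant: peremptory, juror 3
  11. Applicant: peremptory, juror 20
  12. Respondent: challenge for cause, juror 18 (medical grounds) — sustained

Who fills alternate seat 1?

Removed: #1, #3, #4, #6, #11, #12, #13, #14, #18, #20, #21, #22.
Seating in order: seats 1–8 → #2, #5, #7, #8, #9, #10, #15, #16; alternates → #17.
So alternate 1 is #17.

17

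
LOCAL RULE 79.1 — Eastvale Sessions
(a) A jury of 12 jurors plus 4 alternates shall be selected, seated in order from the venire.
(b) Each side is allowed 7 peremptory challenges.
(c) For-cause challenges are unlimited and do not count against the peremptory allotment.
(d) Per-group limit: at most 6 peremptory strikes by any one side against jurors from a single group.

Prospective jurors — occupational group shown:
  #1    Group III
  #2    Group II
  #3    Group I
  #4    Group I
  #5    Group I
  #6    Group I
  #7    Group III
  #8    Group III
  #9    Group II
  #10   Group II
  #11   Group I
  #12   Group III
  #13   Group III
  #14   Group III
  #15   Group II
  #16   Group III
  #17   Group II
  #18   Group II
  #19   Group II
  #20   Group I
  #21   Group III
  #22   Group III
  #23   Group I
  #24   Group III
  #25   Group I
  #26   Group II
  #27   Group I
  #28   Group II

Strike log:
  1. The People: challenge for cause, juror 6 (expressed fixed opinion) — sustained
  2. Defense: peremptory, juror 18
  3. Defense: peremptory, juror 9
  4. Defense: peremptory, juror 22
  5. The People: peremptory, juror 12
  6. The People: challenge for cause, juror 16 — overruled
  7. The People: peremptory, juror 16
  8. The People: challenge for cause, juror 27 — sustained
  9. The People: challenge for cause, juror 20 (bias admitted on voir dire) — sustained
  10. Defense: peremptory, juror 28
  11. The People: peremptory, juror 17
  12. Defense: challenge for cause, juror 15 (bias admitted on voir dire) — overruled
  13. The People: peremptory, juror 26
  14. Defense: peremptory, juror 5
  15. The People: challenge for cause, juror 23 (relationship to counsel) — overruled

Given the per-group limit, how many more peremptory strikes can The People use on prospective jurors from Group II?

3

The People peremptories so far: #12, #16, #17, #26 — 4 of 7 used, 3 left overall.
Against Group II: #17, #26 — 2 used; per-group cap 6 leaves 4.
Binding limit: min(3, 4) = 3.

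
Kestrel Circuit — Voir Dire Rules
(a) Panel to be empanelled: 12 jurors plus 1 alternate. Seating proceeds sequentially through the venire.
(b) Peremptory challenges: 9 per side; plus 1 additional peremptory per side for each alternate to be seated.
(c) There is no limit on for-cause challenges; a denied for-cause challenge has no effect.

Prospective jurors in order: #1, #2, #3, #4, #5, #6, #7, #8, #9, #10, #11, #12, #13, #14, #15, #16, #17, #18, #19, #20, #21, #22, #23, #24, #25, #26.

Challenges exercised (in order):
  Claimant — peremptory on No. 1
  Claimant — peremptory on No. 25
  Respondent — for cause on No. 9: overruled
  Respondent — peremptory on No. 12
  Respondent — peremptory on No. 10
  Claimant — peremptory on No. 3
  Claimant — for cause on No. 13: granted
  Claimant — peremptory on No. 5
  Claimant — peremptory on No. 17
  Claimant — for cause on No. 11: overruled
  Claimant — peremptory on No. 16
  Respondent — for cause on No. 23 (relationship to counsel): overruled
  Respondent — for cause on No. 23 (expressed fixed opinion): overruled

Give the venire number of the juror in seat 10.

Removed: #1, #3, #5, #10, #12, #13, #16, #17, #25. (#9, #11, #23 stay — for-cause denied.)
Seating in order: seats 1–12 → #2, #4, #6, #7, #8, #9, #11, #14, #15, #18, #19, #20; alternates → #21.
So seat 10 is #18.

18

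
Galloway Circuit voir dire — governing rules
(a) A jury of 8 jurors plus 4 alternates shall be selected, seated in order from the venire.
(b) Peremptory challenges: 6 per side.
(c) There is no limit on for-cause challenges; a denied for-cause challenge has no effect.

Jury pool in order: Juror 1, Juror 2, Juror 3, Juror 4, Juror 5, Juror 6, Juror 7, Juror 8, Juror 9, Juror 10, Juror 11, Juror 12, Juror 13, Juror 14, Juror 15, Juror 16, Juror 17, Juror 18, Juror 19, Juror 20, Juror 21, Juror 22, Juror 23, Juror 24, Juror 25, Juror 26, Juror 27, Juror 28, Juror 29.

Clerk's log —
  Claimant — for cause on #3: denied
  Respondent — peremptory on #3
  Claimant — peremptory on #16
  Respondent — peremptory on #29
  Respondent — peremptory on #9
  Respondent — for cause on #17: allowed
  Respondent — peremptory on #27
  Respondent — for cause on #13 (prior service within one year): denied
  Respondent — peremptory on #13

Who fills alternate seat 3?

14

Removed: #3, #9, #13, #16, #17, #27, #29.
Seating in order: seats 1–8 → #1, #2, #4, #5, #6, #7, #8, #10; alternates → #11, #12, #14, #15.
So alternate 3 is #14.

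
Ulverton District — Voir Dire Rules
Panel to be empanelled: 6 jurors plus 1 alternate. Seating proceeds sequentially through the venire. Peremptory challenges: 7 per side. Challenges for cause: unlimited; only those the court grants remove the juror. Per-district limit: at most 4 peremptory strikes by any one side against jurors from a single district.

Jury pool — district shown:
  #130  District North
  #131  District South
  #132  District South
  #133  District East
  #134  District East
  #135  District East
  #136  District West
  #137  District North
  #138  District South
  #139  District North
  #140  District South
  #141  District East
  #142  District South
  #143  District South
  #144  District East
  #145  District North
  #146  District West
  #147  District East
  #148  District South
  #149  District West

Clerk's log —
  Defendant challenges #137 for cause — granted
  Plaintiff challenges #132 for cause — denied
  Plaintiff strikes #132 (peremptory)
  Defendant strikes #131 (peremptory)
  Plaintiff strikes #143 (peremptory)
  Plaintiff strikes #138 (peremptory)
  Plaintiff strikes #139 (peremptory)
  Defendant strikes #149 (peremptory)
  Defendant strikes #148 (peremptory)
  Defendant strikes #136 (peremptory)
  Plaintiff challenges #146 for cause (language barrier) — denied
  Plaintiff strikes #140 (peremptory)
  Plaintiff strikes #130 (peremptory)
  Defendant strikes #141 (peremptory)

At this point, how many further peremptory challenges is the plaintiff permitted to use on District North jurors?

1

Plaintiff peremptories so far: #132, #143, #138, #139, #140, #130 — 6 of 7 used, 1 left overall.
Against District North: #139, #130 — 2 used; per-district cap 4 leaves 2.
Binding limit: min(1, 2) = 1.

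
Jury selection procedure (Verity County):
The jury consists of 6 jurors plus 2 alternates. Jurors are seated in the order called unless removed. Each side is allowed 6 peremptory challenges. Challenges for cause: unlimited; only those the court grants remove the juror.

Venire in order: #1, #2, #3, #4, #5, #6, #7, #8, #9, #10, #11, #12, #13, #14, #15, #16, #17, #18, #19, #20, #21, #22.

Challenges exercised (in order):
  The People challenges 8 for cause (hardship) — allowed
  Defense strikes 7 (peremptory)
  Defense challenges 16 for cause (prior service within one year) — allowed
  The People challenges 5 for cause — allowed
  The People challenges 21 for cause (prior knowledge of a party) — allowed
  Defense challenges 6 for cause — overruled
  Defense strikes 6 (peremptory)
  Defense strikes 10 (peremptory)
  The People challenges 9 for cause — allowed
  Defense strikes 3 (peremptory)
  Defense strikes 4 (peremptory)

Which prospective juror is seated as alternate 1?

15

Removed: #3, #4, #5, #6, #7, #8, #9, #10, #16, #21.
Seating in order: seats 1–6 → #1, #2, #11, #12, #13, #14; alternates → #15, #17.
So alternate 1 is #15.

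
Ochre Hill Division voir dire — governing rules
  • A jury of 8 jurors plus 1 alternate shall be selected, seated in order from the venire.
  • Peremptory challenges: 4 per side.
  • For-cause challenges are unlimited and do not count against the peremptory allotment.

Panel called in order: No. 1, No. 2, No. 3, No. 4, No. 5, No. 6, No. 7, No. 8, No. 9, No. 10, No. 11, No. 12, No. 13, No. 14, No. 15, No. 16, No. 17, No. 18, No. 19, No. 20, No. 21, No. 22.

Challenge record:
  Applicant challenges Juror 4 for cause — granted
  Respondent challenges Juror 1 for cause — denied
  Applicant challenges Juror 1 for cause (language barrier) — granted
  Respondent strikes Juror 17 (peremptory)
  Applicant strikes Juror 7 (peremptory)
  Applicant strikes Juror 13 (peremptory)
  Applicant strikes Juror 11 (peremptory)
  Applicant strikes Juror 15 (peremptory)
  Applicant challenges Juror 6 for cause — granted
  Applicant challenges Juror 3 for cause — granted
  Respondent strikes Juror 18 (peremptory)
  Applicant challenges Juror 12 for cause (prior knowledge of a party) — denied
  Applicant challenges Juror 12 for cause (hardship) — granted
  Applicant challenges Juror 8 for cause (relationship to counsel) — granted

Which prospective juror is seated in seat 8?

Removed: #1, #3, #4, #6, #7, #8, #11, #12, #13, #15, #17, #18.
Seating in order: seats 1–8 → #2, #5, #9, #10, #14, #16, #19, #20; alternates → #21.
So seat 8 is #20.

20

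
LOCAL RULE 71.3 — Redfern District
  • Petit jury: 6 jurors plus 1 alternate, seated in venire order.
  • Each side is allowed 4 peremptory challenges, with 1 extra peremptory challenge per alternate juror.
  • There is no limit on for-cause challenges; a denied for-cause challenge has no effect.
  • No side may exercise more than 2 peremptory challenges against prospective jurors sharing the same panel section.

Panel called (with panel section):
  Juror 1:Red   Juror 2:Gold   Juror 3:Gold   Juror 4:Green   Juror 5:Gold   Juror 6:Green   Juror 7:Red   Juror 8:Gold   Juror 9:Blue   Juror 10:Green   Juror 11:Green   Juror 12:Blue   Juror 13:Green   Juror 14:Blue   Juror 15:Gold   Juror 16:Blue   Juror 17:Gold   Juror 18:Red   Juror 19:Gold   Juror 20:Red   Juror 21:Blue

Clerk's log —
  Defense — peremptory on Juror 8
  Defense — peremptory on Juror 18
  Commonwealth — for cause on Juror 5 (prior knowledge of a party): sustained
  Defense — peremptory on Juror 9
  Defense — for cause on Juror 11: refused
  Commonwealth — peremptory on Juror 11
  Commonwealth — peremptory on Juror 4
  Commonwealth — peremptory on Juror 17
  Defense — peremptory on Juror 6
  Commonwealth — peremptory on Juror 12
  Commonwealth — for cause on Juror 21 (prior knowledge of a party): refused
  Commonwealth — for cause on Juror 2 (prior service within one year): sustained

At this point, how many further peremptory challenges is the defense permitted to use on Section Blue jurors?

Defense peremptories so far: #8, #18, #9, #6 — 4 of 5 used, 1 left overall.
Against Section Blue: #9 — 1 used; per-section cap 2 leaves 1.
Binding limit: min(1, 1) = 1.

1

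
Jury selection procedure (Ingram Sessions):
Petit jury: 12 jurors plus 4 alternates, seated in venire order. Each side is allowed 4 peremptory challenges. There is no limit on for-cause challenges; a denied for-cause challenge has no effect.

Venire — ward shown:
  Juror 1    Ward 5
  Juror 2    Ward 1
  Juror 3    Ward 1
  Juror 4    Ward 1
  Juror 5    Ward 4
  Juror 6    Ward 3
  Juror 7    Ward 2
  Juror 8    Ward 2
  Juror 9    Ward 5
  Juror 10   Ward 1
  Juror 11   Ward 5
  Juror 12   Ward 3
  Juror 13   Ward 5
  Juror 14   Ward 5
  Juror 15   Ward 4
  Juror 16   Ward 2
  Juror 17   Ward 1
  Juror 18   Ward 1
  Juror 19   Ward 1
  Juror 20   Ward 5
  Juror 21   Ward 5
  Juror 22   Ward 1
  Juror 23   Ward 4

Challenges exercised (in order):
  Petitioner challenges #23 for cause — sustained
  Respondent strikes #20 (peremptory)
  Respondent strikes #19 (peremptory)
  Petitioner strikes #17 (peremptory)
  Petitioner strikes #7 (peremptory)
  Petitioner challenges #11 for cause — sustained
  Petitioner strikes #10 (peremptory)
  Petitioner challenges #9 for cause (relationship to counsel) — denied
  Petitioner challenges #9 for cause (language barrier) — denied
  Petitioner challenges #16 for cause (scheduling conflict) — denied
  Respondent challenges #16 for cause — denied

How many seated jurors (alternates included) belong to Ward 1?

Removed: #7, #10, #11, #17, #19, #20, #23.
Seated (16 incl. alternates): #1, #2, #3, #4, #5, #6, #8, #9, #12, #13, #14, #15, #16, #18, #21, #22.
Of those, in Ward 1: #2, #3, #4, #18, #22 → 5.

5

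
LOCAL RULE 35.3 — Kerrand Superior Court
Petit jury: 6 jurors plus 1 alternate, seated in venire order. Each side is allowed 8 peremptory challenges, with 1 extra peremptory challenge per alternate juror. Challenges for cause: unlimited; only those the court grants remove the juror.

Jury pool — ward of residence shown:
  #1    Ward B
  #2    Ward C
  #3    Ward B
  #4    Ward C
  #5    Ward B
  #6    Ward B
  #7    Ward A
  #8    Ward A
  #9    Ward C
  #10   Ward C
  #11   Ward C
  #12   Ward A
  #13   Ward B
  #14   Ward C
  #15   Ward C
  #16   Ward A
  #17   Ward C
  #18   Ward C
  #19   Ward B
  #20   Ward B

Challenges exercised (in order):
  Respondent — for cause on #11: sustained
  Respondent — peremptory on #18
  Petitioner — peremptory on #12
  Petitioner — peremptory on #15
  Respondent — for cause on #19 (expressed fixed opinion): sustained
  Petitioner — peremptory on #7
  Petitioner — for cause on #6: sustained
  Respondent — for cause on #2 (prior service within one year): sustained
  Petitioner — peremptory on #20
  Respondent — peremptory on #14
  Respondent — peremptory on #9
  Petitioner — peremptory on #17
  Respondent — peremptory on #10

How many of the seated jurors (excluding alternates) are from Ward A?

Removed: #2, #6, #7, #9, #10, #11, #12, #14, #15, #17, #18, #19, #20.
Seated jurors 1–6: #1, #3, #4, #5, #8, #13 (alternates #16 not counted).
Of those, in Ward A: #8 → 1.

1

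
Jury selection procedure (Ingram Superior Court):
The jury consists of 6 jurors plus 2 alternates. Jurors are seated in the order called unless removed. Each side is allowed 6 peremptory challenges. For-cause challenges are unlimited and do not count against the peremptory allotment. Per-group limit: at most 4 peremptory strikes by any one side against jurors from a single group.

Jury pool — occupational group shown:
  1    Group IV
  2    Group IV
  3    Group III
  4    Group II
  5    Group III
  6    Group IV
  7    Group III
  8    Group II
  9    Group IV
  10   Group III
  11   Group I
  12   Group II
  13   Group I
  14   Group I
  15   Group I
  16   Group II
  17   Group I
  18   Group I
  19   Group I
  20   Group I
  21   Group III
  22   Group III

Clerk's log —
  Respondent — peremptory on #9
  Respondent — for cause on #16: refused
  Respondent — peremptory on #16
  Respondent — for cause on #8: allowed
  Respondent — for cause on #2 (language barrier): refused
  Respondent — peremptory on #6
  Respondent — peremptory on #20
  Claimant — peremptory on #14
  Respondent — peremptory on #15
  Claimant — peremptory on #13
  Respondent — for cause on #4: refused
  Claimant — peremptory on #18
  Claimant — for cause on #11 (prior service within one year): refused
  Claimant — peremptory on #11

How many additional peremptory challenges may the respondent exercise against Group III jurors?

1

Respondent peremptories so far: #9, #16, #6, #20, #15 — 5 of 6 used, 1 left overall.
Against Group III: none yet — per-group cap 4 leaves 4.
Binding limit: min(1, 4) = 1.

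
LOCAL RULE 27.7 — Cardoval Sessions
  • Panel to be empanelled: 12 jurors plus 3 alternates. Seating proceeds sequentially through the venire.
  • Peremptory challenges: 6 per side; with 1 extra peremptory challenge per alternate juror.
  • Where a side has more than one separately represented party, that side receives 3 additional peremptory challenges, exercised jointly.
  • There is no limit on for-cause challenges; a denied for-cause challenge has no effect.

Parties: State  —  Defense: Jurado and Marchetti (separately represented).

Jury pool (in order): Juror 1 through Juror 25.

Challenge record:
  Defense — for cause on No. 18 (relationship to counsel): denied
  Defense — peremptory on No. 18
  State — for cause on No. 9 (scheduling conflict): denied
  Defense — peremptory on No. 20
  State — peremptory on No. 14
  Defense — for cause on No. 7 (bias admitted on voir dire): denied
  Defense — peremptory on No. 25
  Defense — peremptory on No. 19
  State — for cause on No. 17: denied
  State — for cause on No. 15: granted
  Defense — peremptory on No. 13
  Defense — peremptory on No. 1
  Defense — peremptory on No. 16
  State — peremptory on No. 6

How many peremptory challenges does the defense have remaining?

Defense allotment: 6 base + 1 × 3 alternates + 3 multi-party = 12.
Defense peremptories used: #18, #20, #25, #19, #13, #1, #16 — 7 (for-cause on #18, #7 don't count).
Remaining: 12 − 7 = 5.

5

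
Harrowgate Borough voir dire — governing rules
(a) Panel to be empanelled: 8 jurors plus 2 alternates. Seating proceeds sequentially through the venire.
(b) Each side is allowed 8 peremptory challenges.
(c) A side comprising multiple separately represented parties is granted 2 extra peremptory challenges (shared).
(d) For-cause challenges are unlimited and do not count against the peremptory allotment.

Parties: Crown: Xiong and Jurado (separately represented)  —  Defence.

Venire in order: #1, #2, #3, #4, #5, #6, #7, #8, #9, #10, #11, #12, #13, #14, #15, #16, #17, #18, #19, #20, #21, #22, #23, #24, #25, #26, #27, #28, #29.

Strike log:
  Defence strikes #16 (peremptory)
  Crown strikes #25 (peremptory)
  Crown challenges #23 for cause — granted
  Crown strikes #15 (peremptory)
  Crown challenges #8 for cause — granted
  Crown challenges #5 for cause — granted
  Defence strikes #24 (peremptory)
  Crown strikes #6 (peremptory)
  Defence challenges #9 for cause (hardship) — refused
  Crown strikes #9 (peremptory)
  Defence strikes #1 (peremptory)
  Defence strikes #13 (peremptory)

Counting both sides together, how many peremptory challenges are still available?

10

Crown allotment: 8 base + 2 multi-party = 10. Defence allotment: 8.
Crown peremptories used: #25, #15, #6, #9 — 4 (for-cause on #23, #8, #5 don't count).
Defence peremptories used: #16, #24, #1, #13 — 4 (the for-cause on #9 doesn't count).
Remaining: (10 − 4) + (8 − 4) = 10.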